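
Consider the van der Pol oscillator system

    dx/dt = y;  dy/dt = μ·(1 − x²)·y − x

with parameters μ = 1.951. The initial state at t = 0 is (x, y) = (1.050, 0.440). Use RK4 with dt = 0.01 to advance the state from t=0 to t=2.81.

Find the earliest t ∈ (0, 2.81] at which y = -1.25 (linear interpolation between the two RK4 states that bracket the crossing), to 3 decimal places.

t=0.000: state=(1.050, 0.440)
step 1 (dt=0.01): k1=(0.440, -1.138), k2=(0.434, -1.143), k3=(0.434, -1.143), k4=(0.429, -1.148); state += dt/6·(k1+2k2+2k3+k4)
t=0.010: state=(1.054, 0.429)
t=0.020: state=(1.059, 0.417)
t=0.030: state=(1.063, 0.405)
continuing one RK4 step at a time; state shown every 10 steps (Δt=0.1):
t=0.100: state=(1.088, 0.322)
t=0.200: state=(1.114, 0.201)
t=0.300: state=(1.128, 0.082)
t=0.400: state=(1.131, -0.032)
t=0.500: state=(1.122, -0.141)
t=0.600: state=(1.103, -0.243)
t=0.700: state=(1.074, -0.341)
t=0.800: state=(1.035, -0.438)
t=0.900: state=(0.986, -0.538)
t=1.000: state=(0.927, -0.643)
t=1.100: state=(0.857, -0.760)
t=1.200: state=(0.774, -0.896)
t=1.300: state=(0.677, -1.058)
t=1.390: state=(0.574, -1.237)
next step: t=1.400: state=(0.561, -1.259) — y has crossed -1.25
linear interpolation between t=1.390 (-1.23696) and t=1.400 (-1.25914) → t≈1.396

t = 1.396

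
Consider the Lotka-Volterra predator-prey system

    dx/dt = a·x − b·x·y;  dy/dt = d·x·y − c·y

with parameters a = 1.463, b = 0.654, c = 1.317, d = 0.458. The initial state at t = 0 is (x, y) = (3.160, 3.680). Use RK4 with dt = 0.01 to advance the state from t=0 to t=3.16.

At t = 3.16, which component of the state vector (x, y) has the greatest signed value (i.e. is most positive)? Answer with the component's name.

t=0.000: state=(3.160, 3.680)
step 1 (dt=0.01): k1=(-2.982, 0.479), k2=(-2.973, 0.455), k3=(-2.973, 0.455), k4=(-2.963, 0.430); state += dt/6·(k1+2k2+2k3+k4)
t=0.010: state=(3.130, 3.685)
t=0.020: state=(3.101, 3.689)
t=0.030: state=(3.071, 3.692)
continuing one RK4 step at a time; state shown every 20 steps (Δt=0.2):
t=0.200: state=(2.611, 3.680)
t=0.400: state=(2.182, 3.519)
t=0.600: state=(1.876, 3.253)
t=0.800: state=(1.676, 2.939)
t=1.000: state=(1.561, 2.618)
t=1.200: state=(1.515, 2.315)
t=1.400: state=(1.527, 2.044)
t=1.600: state=(1.591, 1.811)
t=1.800: state=(1.704, 1.618)
t=2.000: state=(1.868, 1.464)
t=2.200: state=(2.083, 1.347)
t=2.400: state=(2.353, 1.268)
t=2.600: state=(2.679, 1.227)
t=2.800: state=(3.060, 1.225)
t=3.000: state=(3.484, 1.270)
t=3.160: state=(3.841, 1.346)
compare at T: x=3.841, y=1.346

largest component: x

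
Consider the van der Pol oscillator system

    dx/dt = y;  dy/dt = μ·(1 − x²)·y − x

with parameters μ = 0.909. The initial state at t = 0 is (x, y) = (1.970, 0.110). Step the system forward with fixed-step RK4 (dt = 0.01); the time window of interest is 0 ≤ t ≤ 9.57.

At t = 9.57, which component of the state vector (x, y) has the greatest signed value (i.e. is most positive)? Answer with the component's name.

t=0.000: state=(1.970, 0.110)
step 1 (dt=0.01): k1=(0.110, -2.258), k2=(0.099, -2.229), k3=(0.099, -2.230), k4=(0.088, -2.201); state += dt/6·(k1+2k2+2k3+k4)
t=0.010: state=(1.971, 0.088)
t=0.020: state=(1.972, 0.066)
t=0.030: state=(1.972, 0.045)
continuing one RK4 step at a time; state shown every 50 steps (Δt=0.5):
t=0.500: state=(1.833, -0.529)
t=1.000: state=(1.494, -0.819)
t=1.500: state=(1.001, -1.191)
t=2.000: state=(0.246, -1.905)
t=2.500: state=(-0.921, -2.571)
t=3.000: state=(-1.876, -0.939)
t=3.500: state=(-1.976, 0.294)
t=4.000: state=(-1.722, 0.667)
t=4.500: state=(-1.321, 0.950)
t=5.000: state=(-0.740, 1.427)
t=5.500: state=(0.177, 2.296)
t=6.000: state=(1.410, 2.171)
t=6.500: state=(1.994, 0.256)
t=7.000: state=(1.897, -0.486)
t=7.500: state=(1.578, -0.773)
t=8.000: state=(1.116, -1.104)
t=8.500: state=(0.425, -1.732)
t=9.000: state=(-0.669, -2.570)
t=9.500: state=(-1.766, -1.353)
t=9.570: state=(-1.851, -1.053)
compare at T: x=-1.851, y=-1.053

largest component: y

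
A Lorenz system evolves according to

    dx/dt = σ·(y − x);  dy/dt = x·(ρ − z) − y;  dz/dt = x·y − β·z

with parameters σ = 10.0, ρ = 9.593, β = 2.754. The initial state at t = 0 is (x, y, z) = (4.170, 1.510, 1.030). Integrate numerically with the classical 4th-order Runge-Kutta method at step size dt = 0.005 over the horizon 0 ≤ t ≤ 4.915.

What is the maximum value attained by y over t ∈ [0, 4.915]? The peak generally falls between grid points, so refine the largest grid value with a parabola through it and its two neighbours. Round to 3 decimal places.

max y = 8.892

t=0.000: state=(4.170, 1.510, 1.030)
step 1 (dt=0.005): k1=(-26.600, 34.198, 3.460), k2=(-25.080, 33.507, 3.687), k3=(-25.135, 33.539, 3.684), k4=(-23.666, 32.879, 3.898); state += dt/6·(k1+2k2+2k3+k4)
t=0.005: state=(4.044, 1.678, 1.048)
t=0.010: state=(3.933, 1.839, 1.069)
t=0.015: state=(3.835, 1.995, 1.091)
continuing one RK4 step at a time; state shown every 40 steps (Δt=0.2):
t=0.200: state=(4.814, 6.570, 3.263)
t=0.400: state=(8.003, 8.448, 10.620)
t=0.600: state=(5.360, 3.239, 12.319)
t=0.800: state=(2.597, 2.024, 8.391)
t=1.000: state=(2.491, 2.842, 5.711)
t=1.200: state=(3.821, 4.781, 5.151)
t=1.400: state=(5.952, 6.879, 7.667)
t=1.600: state=(6.305, 5.638, 10.863)
t=1.800: state=(4.421, 3.580, 9.856)
t=2.000: state=(3.563, 3.533, 7.692)
t=2.200: state=(4.099, 4.607, 6.793)
t=2.400: state=(5.276, 5.822, 7.812)
t=2.600: state=(5.735, 5.575, 9.580)
t=2.800: state=(4.910, 4.409, 9.571)
t=3.000: state=(4.232, 4.105, 8.378)
t=3.200: state=(4.391, 4.641, 7.680)
t=3.400: state=(5.016, 5.321, 8.093)
t=3.600: state=(5.334, 5.309, 9.014)
t=3.800: state=(4.985, 4.726, 9.182)
t=4.000: state=(4.570, 4.459, 8.593)
t=4.200: state=(4.587, 4.701, 8.139)
t=4.400: state=(4.908, 5.076, 8.288)
t=4.600: state=(5.109, 5.120, 8.764)
t=4.800: state=(4.966, 4.838, 8.921)
t=4.915: state=(4.818, 4.699, 8.791)
largest grid value and its neighbours: y(0.340)=8.88421, y(0.345)=8.89132, y(0.350)=8.89075
parabola through these three points peaks at t≈0.347 with y≈8.89202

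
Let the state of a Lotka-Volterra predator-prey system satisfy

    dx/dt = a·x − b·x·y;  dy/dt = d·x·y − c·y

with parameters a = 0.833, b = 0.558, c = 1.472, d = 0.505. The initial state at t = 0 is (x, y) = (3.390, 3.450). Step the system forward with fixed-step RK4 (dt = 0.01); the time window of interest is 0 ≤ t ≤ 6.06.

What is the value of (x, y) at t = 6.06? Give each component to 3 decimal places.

(x, y) = (3.338, 3.461)

t=0.000: state=(3.390, 3.450)
step 1 (dt=0.01): k1=(-3.702, 0.828), k2=(-3.690, 0.797), k3=(-3.690, 0.797), k4=(-3.677, 0.765); state += dt/6·(k1+2k2+2k3+k4)
t=0.010: state=(3.353, 3.458)
t=0.020: state=(3.316, 3.465)
t=0.030: state=(3.280, 3.472)
continuing one RK4 step at a time; state shown every 20 steps (Δt=0.2):
t=0.200: state=(2.712, 3.494)
t=0.400: state=(2.186, 3.329)
t=0.600: state=(1.809, 3.031)
t=0.800: state=(1.554, 2.673)
t=1.000: state=(1.390, 2.309)
t=1.200: state=(1.294, 1.969)
t=1.400: state=(1.248, 1.667)
t=1.600: state=(1.243, 1.408)
t=1.800: state=(1.270, 1.191)
t=2.000: state=(1.327, 1.011)
t=2.200: state=(1.413, 0.865)
t=2.400: state=(1.525, 0.747)
t=2.600: state=(1.667, 0.654)
t=2.800: state=(1.838, 0.581)
t=3.000: state=(2.042, 0.527)
t=3.200: state=(2.279, 0.488)
t=3.400: state=(2.553, 0.464)
t=3.600: state=(2.866, 0.454)
t=3.800: state=(3.218, 0.460)
t=4.000: state=(3.607, 0.483)
t=4.200: state=(4.028, 0.529)
t=4.400: state=(4.467, 0.606)
t=4.600: state=(4.902, 0.724)
t=4.800: state=(5.291, 0.903)
t=5.000: state=(5.574, 1.166)
t=5.200: state=(5.669, 1.536)
t=5.400: state=(5.497, 2.016)
t=5.600: state=(5.031, 2.562)
t=5.800: state=(4.337, 3.068)
t=6.000: state=(3.562, 3.405)
t=6.060: state=(3.338, 3.461)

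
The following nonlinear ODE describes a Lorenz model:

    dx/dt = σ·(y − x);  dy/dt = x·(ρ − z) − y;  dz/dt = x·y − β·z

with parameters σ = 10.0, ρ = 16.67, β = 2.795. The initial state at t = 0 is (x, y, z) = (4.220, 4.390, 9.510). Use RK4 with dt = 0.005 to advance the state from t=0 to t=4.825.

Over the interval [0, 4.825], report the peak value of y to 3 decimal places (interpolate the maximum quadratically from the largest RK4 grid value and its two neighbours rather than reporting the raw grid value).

t=0.000: state=(4.220, 4.390, 9.510)
step 1 (dt=0.005): k1=(1.700, 25.825, -8.055), k2=(2.303, 25.876, -7.707), k3=(2.289, 25.883, -7.702), k4=(2.880, 25.941, -7.349); state += dt/6·(k1+2k2+2k3+k4)
t=0.005: state=(4.231, 4.519, 9.471)
t=0.010: state=(4.249, 4.649, 9.437)
t=0.015: state=(4.271, 4.780, 9.405)
continuing one RK4 step at a time; state shown every 40 steps (Δt=0.2):
t=0.200: state=(7.627, 10.134, 12.260)
t=0.400: state=(9.034, 6.978, 20.714)
t=0.600: state=(4.281, 2.879, 15.863)
t=0.800: state=(3.920, 4.745, 11.143)
t=1.000: state=(7.105, 9.208, 12.469)
t=1.200: state=(8.882, 7.674, 19.588)
t=1.400: state=(5.034, 3.603, 16.445)
t=1.600: state=(4.404, 5.062, 12.141)
t=1.800: state=(7.059, 8.764, 13.203)
t=2.000: state=(8.460, 7.545, 18.798)
t=2.200: state=(5.411, 4.209, 16.405)
t=2.400: state=(4.891, 5.490, 12.811)
t=2.600: state=(7.158, 8.500, 14.009)
t=2.800: state=(8.019, 7.189, 18.243)
t=3.000: state=(5.596, 4.682, 16.130)
t=3.200: state=(5.330, 5.919, 13.310)
t=3.400: state=(7.260, 8.261, 14.728)
t=3.600: state=(7.616, 6.836, 17.781)
t=3.800: state=(5.711, 5.067, 15.816)
t=4.000: state=(5.709, 6.292, 13.733)
t=4.200: state=(7.308, 8.000, 15.298)
t=4.400: state=(7.274, 6.560, 17.359)
t=4.600: state=(5.811, 5.397, 15.549)
t=4.800: state=(6.025, 6.582, 14.121)
t=4.825: state=(6.174, 6.802, 14.154)
largest grid value and its neighbours: y(0.260)=10.95377, y(0.265)=10.95460, y(0.270)=10.94316
parabola through these three points peaks at t≈0.263 with y≈10.95575

max y = 10.956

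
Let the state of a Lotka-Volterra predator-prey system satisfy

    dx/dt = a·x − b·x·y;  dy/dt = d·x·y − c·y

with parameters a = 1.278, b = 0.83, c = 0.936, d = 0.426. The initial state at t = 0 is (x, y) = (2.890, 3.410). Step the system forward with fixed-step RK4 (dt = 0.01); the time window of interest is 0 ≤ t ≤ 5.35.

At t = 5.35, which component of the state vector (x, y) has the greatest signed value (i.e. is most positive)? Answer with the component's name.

t=0.000: state=(2.890, 3.410)
step 1 (dt=0.01): k1=(-4.486, 1.006), k2=(-4.463, 0.975), k3=(-4.463, 0.975), k4=(-4.440, 0.944); state += dt/6·(k1+2k2+2k3+k4)
t=0.010: state=(2.845, 3.420)
t=0.020: state=(2.801, 3.429)
t=0.030: state=(2.758, 3.437)
continuing one RK4 step at a time; state shown every 20 steps (Δt=0.2):
t=0.200: state=(2.098, 3.492)
t=0.400: state=(1.528, 3.374)
t=0.600: state=(1.149, 3.133)
t=0.800: state=(0.904, 2.833)
t=1.000: state=(0.748, 2.519)
t=1.200: state=(0.652, 2.217)
t=1.400: state=(0.597, 1.938)
t=1.600: state=(0.571, 1.689)
t=1.800: state=(0.567, 1.470)
t=2.000: state=(0.583, 1.280)
t=2.200: state=(0.617, 1.117)
t=2.400: state=(0.670, 0.978)
t=2.600: state=(0.743, 0.862)
t=2.800: state=(0.838, 0.764)
t=3.000: state=(0.960, 0.684)
t=3.200: state=(1.112, 0.619)
t=3.400: state=(1.302, 0.569)
t=3.600: state=(1.534, 0.532)
t=3.800: state=(1.817, 0.509)
t=4.000: state=(2.159, 0.500)
t=4.200: state=(2.564, 0.507)
t=4.400: state=(3.038, 0.533)
t=4.600: state=(3.577, 0.586)
t=4.800: state=(4.162, 0.675)
t=5.000: state=(4.752, 0.819)
t=5.200: state=(5.264, 1.042)
t=5.350: state=(5.523, 1.279)
compare at T: x=5.523, y=1.279

largest component: x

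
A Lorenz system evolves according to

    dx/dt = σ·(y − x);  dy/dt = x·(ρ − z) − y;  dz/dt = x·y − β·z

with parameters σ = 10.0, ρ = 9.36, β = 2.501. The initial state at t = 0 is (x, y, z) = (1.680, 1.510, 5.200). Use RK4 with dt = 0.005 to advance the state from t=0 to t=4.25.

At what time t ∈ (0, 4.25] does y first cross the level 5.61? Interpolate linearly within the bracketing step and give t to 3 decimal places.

t = 0.407

t=0.000: state=(1.680, 1.510, 5.200)
step 1 (dt=0.005): k1=(-1.700, 5.479, -10.468), k2=(-1.521, 5.491, -10.386), k3=(-1.525, 5.493, -10.386), k4=(-1.349, 5.506, -10.304); state += dt/6·(k1+2k2+2k3+k4)
t=0.005: state=(1.672, 1.537, 5.148)
t=0.010: state=(1.666, 1.565, 5.097)
t=0.015: state=(1.662, 1.593, 5.047)
continuing one RK4 step at a time; state shown every 40 steps (Δt=0.2):
t=0.200: state=(2.281, 2.935, 3.818)
t=0.400: state=(4.233, 5.507, 4.537)
t=0.405: state=(4.297, 5.582, 4.598)
next step: t=0.410: state=(4.361, 5.656, 4.662) — y has crossed 5.61
linear interpolation between t=0.405 (5.58152) and t=0.410 (5.65582) → t≈0.407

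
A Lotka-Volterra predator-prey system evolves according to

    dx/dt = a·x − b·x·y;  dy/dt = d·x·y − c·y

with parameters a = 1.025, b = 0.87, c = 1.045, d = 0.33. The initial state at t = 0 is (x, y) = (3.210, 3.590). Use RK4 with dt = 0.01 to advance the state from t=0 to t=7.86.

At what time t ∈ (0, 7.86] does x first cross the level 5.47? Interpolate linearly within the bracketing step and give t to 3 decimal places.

t=0.000: state=(3.210, 3.590)
step 1 (dt=0.01): k1=(-6.736, 0.051), k2=(-6.666, 0.011), k3=(-6.666, 0.012), k4=(-6.596, -0.028); state += dt/6·(k1+2k2+2k3+k4)
t=0.010: state=(3.143, 3.590)
t=0.020: state=(3.078, 3.589)
t=0.030: state=(3.014, 3.588)
continuing one RK4 step at a time; state shown every 50 steps (Δt=0.5):
t=0.500: state=(1.242, 2.974)
t=1.000: state=(0.698, 2.051)
t=1.500: state=(0.562, 1.345)
t=2.000: state=(0.583, 0.876)
t=2.500: state=(0.714, 0.577)
t=3.000: state=(0.968, 0.392)
t=3.500: state=(1.399, 0.282)
t=4.000: state=(2.096, 0.222)
t=4.500: state=(3.195, 0.202)
t=5.000: state=(4.865, 0.231)
t=5.140: state=(5.452, 0.254)
next step: t=5.150: state=(5.496, 0.256) — x has crossed 5.47
linear interpolation between t=5.140 (5.45232) and t=5.150 (5.49631) → t≈5.144

t = 5.144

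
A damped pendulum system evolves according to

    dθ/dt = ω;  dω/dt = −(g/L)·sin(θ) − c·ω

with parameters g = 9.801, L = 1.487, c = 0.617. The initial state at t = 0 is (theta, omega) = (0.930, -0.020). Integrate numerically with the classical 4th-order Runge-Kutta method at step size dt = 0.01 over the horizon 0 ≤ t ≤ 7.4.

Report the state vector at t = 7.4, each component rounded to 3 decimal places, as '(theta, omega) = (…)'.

(theta, omega) = (0.088, 0.052)

t=0.000: state=(0.930, -0.020)
step 1 (dt=0.01): k1=(-0.020, -5.271), k2=(-0.046, -5.255), k3=(-0.046, -5.254), k4=(-0.073, -5.237); state += dt/6·(k1+2k2+2k3+k4)
t=0.010: state=(0.930, -0.073)
t=0.020: state=(0.929, -0.125)
t=0.030: state=(0.927, -0.177)
continuing one RK4 step at a time; state shown every 25 steps (Δt=0.25):
t=0.250: state=(0.772, -1.186)
t=0.500: state=(0.379, -1.853)
t=0.750: state=(-0.093, -1.792)
t=1.000: state=(-0.463, -1.091)
t=1.250: state=(-0.616, -0.122)
t=1.500: state=(-0.533, 0.747)
t=1.750: state=(-0.274, 1.248)
t=2.000: state=(0.047, 1.234)
t=2.250: state=(0.305, 0.771)
t=2.500: state=(0.416, 0.100)
t=2.750: state=(0.361, -0.509)
t=3.000: state=(0.184, -0.853)
t=3.250: state=(-0.036, -0.839)
t=3.500: state=(-0.210, -0.519)
t=3.750: state=(-0.283, -0.056)
t=4.000: state=(-0.242, 0.360)
t=4.250: state=(-0.119, 0.588)
t=4.500: state=(0.031, 0.567)
t=4.750: state=(0.147, 0.341)
t=5.000: state=(0.193, 0.022)
t=5.250: state=(0.162, -0.259)
t=5.500: state=(0.075, -0.405)
t=5.750: state=(-0.026, -0.382)
t=6.000: state=(-0.104, -0.221)
t=6.250: state=(-0.132, -0.002)
t=6.500: state=(-0.108, 0.186)
t=6.750: state=(-0.047, 0.280)
t=7.000: state=(0.022, 0.256)
t=7.250: state=(0.073, 0.142)
t=7.400: state=(0.088, 0.052)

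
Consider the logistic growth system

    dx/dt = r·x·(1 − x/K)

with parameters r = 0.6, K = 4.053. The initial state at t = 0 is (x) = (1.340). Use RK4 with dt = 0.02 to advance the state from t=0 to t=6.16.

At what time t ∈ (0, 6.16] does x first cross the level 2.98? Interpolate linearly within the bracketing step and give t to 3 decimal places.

t=0.000: state=(1.340)
step 1 (dt=0.02): k1=(0.538), k2=(0.539), k3=(0.539), k4=(0.540); state += dt/6·(k1+2k2+2k3+k4)
t=0.020: state=(1.351)
t=0.040: state=(1.362)
t=0.060: state=(1.372)
continuing one RK4 step at a time; state shown every 10 steps (Δt=0.2):
t=0.200: state=(1.450)
t=0.400: state=(1.563)
t=0.600: state=(1.680)
t=0.800: state=(1.799)
t=1.000: state=(1.920)
t=1.200: state=(2.041)
t=1.400: state=(2.163)
t=1.600: state=(2.283)
t=1.800: state=(2.402)
t=2.000: state=(2.518)
t=2.200: state=(2.630)
t=2.400: state=(2.739)
t=2.600: state=(2.843)
t=2.800: state=(2.943)
t=2.860: state=(2.971)
next step: t=2.880: state=(2.981) — x has crossed 2.98
linear interpolation between t=2.860 (2.97142) and t=2.880 (2.98091) → t≈2.878

t = 2.878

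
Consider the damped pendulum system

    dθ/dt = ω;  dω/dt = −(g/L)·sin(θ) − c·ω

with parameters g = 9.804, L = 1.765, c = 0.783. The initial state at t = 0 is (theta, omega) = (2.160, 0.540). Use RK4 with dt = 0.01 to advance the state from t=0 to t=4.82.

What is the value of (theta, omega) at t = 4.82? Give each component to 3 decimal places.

(theta, omega) = (-0.311, 0.305)

t=0.000: state=(2.160, 0.540)
step 1 (dt=0.01): k1=(0.540, -5.041), k2=(0.515, -5.013), k3=(0.515, -5.013), k4=(0.490, -4.986); state += dt/6·(k1+2k2+2k3+k4)
t=0.010: state=(2.165, 0.490)
t=0.020: state=(2.170, 0.440)
t=0.030: state=(2.174, 0.391)
continuing one RK4 step at a time; state shown every 20 steps (Δt=0.2):
t=0.200: state=(2.173, -0.380)
t=0.400: state=(2.014, -1.209)
t=0.600: state=(1.691, -2.015)
t=0.800: state=(1.213, -2.735)
t=1.000: state=(0.618, -3.141)
t=1.200: state=(-0.005, -2.981)
t=1.400: state=(-0.536, -2.258)
t=1.600: state=(-0.889, -1.246)
t=1.800: state=(-1.033, -0.212)
t=2.000: state=(-0.982, 0.696)
t=2.200: state=(-0.769, 1.389)
t=2.400: state=(-0.447, 1.774)
t=2.600: state=(-0.085, 1.781)
t=2.800: state=(0.242, 1.433)
t=3.000: state=(0.473, 0.854)
t=3.200: state=(0.579, 0.204)
t=3.400: state=(0.558, -0.388)
t=3.600: state=(0.434, -0.826)
t=3.800: state=(0.242, -1.048)
t=4.000: state=(0.031, -1.032)
t=4.200: state=(-0.157, -0.812)
t=4.400: state=(-0.285, -0.461)
t=4.600: state=(-0.339, -0.072)
t=4.800: state=(-0.317, 0.275)
t=4.820: state=(-0.311, 0.305)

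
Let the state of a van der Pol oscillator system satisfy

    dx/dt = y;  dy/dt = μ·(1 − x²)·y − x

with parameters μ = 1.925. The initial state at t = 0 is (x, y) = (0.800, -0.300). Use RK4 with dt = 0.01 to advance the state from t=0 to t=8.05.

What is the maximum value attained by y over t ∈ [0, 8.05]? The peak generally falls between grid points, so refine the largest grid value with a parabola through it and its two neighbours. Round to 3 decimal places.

max y = 3.726

t=0.000: state=(0.800, -0.300)
step 1 (dt=0.01): k1=(-0.300, -1.008), k2=(-0.305, -1.011), k3=(-0.305, -1.011), k4=(-0.310, -1.015); state += dt/6·(k1+2k2+2k3+k4)
t=0.010: state=(0.797, -0.310)
t=0.020: state=(0.794, -0.320)
t=0.030: state=(0.791, -0.331)
continuing one RK4 step at a time; state shown every 50 steps (Δt=0.5):
t=0.500: state=(0.501, -0.966)
t=1.000: state=(-0.318, -2.520)
t=1.500: state=(-1.663, -1.668)
t=2.000: state=(-1.887, 0.187)
t=2.500: state=(-1.727, 0.397)
t=3.000: state=(-1.502, 0.509)
t=3.500: state=(-1.204, 0.709)
t=4.000: state=(-0.742, 1.237)
t=4.500: state=(0.241, 3.021)
t=5.000: state=(1.818, 1.666)
t=5.500: state=(1.995, -0.225)
t=6.000: state=(1.837, -0.370)
t=6.500: state=(1.633, -0.449)
t=7.000: state=(1.379, -0.582)
t=7.500: state=(1.025, -0.879)
t=8.000: state=(0.403, -1.803)
t=8.050: state=(0.308, -1.980)
largest grid value and its neighbours: y(4.690)=3.72325, y(4.700)=3.72583, y(4.710)=3.72304
parabola through these three points peaks at t≈4.700 with y≈3.72583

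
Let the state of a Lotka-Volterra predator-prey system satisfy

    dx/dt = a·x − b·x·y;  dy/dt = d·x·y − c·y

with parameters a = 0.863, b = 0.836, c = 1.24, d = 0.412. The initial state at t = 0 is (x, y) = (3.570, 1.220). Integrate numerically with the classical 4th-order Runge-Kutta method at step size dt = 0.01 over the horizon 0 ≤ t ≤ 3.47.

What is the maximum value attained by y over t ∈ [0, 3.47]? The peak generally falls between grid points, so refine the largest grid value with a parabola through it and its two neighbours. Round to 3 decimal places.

t=0.000: state=(3.570, 1.220)
step 1 (dt=0.01): k1=(-0.560, 0.282), k2=(-0.564, 0.281), k3=(-0.564, 0.281), k4=(-0.568, 0.279); state += dt/6·(k1+2k2+2k3+k4)
t=0.010: state=(3.564, 1.223)
t=0.020: state=(3.559, 1.226)
t=0.030: state=(3.553, 1.228)
continuing one RK4 step at a time; state shown every 20 steps (Δt=0.2):
t=0.200: state=(3.444, 1.271)
t=0.400: state=(3.298, 1.310)
t=0.600: state=(3.142, 1.333)
t=0.800: state=(2.986, 1.339)
t=1.000: state=(2.839, 1.328)
t=1.200: state=(2.707, 1.302)
t=1.400: state=(2.595, 1.264)
t=1.600: state=(2.506, 1.217)
t=1.800: state=(2.441, 1.164)
t=2.000: state=(2.399, 1.109)
t=2.200: state=(2.379, 1.053)
t=2.400: state=(2.382, 1.000)
t=2.600: state=(2.405, 0.950)
t=2.800: state=(2.447, 0.905)
t=3.000: state=(2.508, 0.867)
t=3.200: state=(2.586, 0.834)
t=3.400: state=(2.679, 0.808)
t=3.470: state=(2.715, 0.801)
largest grid value and its neighbours: y(0.760)=1.33889, y(0.770)=1.33890, y(0.780)=1.33888
parabola through these three points peaks at t≈0.769 with y≈1.33890

max y = 1.339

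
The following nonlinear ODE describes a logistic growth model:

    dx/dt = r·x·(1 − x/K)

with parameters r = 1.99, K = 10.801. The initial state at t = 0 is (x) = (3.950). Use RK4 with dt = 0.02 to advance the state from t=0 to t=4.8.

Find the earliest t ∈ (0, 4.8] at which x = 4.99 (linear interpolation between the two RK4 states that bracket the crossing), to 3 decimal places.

t=0.000: state=(3.950)
step 1 (dt=0.02): k1=(4.986), k2=(5.012), k3=(5.012), k4=(5.038); state += dt/6·(k1+2k2+2k3+k4)
t=0.020: state=(4.050)
t=0.040: state=(4.151)
t=0.060: state=(4.254)
continuing one RK4 step at a time; state shown every 10 steps (Δt=0.2):
t=0.200: state=(4.989)
next step: t=0.220: state=(5.096) — x has crossed 4.99
linear interpolation between t=0.200 (4.98903) and t=0.220 (5.09602) → t≈0.200

t = 0.200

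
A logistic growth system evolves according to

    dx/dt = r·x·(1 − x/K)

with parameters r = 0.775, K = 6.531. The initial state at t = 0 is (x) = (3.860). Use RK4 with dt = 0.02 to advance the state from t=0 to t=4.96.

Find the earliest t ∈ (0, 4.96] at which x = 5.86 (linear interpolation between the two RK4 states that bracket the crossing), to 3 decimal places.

t=0.000: state=(3.860)
step 1 (dt=0.02): k1=(1.223), k2=(1.222), k3=(1.222), k4=(1.220); state += dt/6·(k1+2k2+2k3+k4)
t=0.020: state=(3.884)
t=0.040: state=(3.909)
t=0.060: state=(3.933)
continuing one RK4 step at a time; state shown every 10 steps (Δt=0.2):
t=0.200: state=(4.101)
t=0.400: state=(4.332)
t=0.600: state=(4.552)
t=0.800: state=(4.759)
t=1.000: state=(4.952)
t=1.200: state=(5.130)
t=1.400: state=(5.293)
t=1.600: state=(5.441)
t=1.800: state=(5.575)
t=2.000: state=(5.695)
t=2.200: state=(5.801)
t=2.320: state=(5.859)
next step: t=2.340: state=(5.869) — x has crossed 5.86
linear interpolation between t=2.320 (5.85944) and t=2.340 (5.86873) → t≈2.321

t = 2.321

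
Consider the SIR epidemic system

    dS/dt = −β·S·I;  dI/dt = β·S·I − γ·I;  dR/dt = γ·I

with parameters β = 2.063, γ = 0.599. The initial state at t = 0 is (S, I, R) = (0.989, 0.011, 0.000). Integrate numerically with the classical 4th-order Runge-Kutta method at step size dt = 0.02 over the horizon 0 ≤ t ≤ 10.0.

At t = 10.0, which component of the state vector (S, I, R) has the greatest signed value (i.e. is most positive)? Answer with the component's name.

largest component: R

t=0.000: state=(0.989, 0.011, 0.000)
step 1 (dt=0.02): k1=(-0.022, 0.016, 0.007), k2=(-0.023, 0.016, 0.007), k3=(-0.023, 0.016, 0.007), k4=(-0.023, 0.016, 0.007); state += dt/6·(k1+2k2+2k3+k4)
t=0.020: state=(0.989, 0.011, 0.000)
t=0.040: state=(0.988, 0.012, 0.000)
t=0.060: state=(0.988, 0.012, 0.000)
continuing one RK4 step at a time; state shown every 25 steps (Δt=0.5):
t=0.500: state=(0.973, 0.022, 0.005)
t=1.000: state=(0.941, 0.045, 0.015)
t=1.500: state=(0.882, 0.085, 0.033)
t=2.000: state=(0.783, 0.149, 0.068)
t=2.500: state=(0.644, 0.232, 0.125)
t=3.000: state=(0.486, 0.308, 0.206)
t=3.500: state=(0.345, 0.349, 0.305)
t=4.000: state=(0.240, 0.349, 0.411)
t=4.500: state=(0.170, 0.319, 0.511)
t=5.000: state=(0.125, 0.275, 0.600)
t=5.500: state=(0.097, 0.228, 0.676)
t=6.000: state=(0.078, 0.185, 0.737)
t=6.500: state=(0.066, 0.147, 0.787)
t=7.000: state=(0.057, 0.116, 0.826)
t=7.500: state=(0.052, 0.091, 0.857)
t=8.000: state=(0.048, 0.071, 0.881)
t=8.500: state=(0.045, 0.055, 0.900)
t=9.000: state=(0.042, 0.043, 0.915)
t=9.500: state=(0.041, 0.033, 0.926)
t=10.000: state=(0.040, 0.026, 0.935)
compare at T: S=0.040, I=0.026, R=0.935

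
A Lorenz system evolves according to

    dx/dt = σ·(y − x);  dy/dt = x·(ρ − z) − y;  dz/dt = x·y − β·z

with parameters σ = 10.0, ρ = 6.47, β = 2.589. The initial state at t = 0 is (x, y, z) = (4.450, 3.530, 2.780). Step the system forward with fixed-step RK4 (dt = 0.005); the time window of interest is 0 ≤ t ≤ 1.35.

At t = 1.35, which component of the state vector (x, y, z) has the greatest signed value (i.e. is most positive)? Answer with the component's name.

largest component: z

t=0.000: state=(4.450, 3.530, 2.780)
step 1 (dt=0.005): k1=(-9.200, 12.891, 8.511), k2=(-8.648, 12.679, 8.517), k3=(-8.667, 12.685, 8.520), k4=(-8.132, 12.479, 8.527); state += dt/6·(k1+2k2+2k3+k4)
t=0.005: state=(4.407, 3.593, 2.823)
t=0.010: state=(4.369, 3.655, 2.865)
t=0.015: state=(4.335, 3.714, 2.908)
continuing one RK4 step at a time; state shown every 10 steps (Δt=0.05):
t=0.050: state=(4.212, 4.086, 3.213)
t=0.100: state=(4.256, 4.510, 3.676)
t=0.150: state=(4.427, 4.827, 4.182)
t=0.200: state=(4.633, 5.037, 4.725)
t=0.250: state=(4.815, 5.128, 5.281)
t=0.300: state=(4.935, 5.096, 5.813)
t=0.350: state=(4.971, 4.948, 6.277)
t=0.400: state=(4.913, 4.707, 6.637)
t=0.450: state=(4.770, 4.408, 6.867)
t=0.500: state=(4.560, 4.090, 6.963)
t=0.550: state=(4.309, 3.785, 6.935)
t=0.600: state=(4.044, 3.517, 6.806)
t=0.650: state=(3.788, 3.299, 6.604)
t=0.700: state=(3.560, 3.136, 6.355)
t=0.750: state=(3.368, 3.025, 6.082)
t=0.800: state=(3.218, 2.962, 5.805)
t=0.850: state=(3.112, 2.941, 5.537)
t=0.900: state=(3.047, 2.957, 5.290)
t=0.950: state=(3.021, 3.004, 5.071)
t=1.000: state=(3.029, 3.078, 4.886)
t=1.050: state=(3.068, 3.175, 4.739)
t=1.100: state=(3.134, 3.290, 4.634)
t=1.150: state=(3.223, 3.419, 4.571)
t=1.200: state=(3.329, 3.558, 4.552)
t=1.250: state=(3.450, 3.700, 4.577)
t=1.300: state=(3.578, 3.839, 4.643)
t=1.350: state=(3.709, 3.968, 4.747)
compare at T: x=3.709, y=3.968, z=4.747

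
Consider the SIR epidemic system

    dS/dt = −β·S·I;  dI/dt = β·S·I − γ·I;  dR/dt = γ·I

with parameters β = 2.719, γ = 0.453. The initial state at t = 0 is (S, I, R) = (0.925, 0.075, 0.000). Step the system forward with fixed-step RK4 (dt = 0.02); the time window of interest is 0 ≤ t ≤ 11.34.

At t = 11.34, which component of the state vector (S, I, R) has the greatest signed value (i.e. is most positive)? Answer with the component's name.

t=0.000: state=(0.925, 0.075, 0.000)
step 1 (dt=0.02): k1=(-0.189, 0.155, 0.034), k2=(-0.192, 0.157, 0.035), k3=(-0.192, 0.158, 0.035), k4=(-0.196, 0.160, 0.035); state += dt/6·(k1+2k2+2k3+k4)
t=0.020: state=(0.921, 0.078, 0.001)
t=0.040: state=(0.917, 0.081, 0.001)
t=0.060: state=(0.913, 0.085, 0.002)
continuing one RK4 step at a time; state shown every 25 steps (Δt=0.5):
t=0.500: state=(0.778, 0.193, 0.029)
t=1.000: state=(0.530, 0.377, 0.093)
t=1.500: state=(0.285, 0.519, 0.196)
t=2.000: state=(0.137, 0.545, 0.319)
t=2.500: state=(0.067, 0.496, 0.437)
t=3.000: state=(0.036, 0.423, 0.541)
t=3.500: state=(0.021, 0.350, 0.629)
t=4.000: state=(0.014, 0.286, 0.701)
t=4.500: state=(0.010, 0.231, 0.759)
t=5.000: state=(0.007, 0.187, 0.806)
t=5.500: state=(0.006, 0.150, 0.844)
t=6.000: state=(0.005, 0.121, 0.875)
t=6.500: state=(0.004, 0.097, 0.899)
t=7.000: state=(0.004, 0.077, 0.919)
t=7.500: state=(0.003, 0.062, 0.935)
t=8.000: state=(0.003, 0.050, 0.947)
t=8.500: state=(0.003, 0.040, 0.957)
t=9.000: state=(0.003, 0.032, 0.965)
t=9.500: state=(0.003, 0.026, 0.972)
t=10.000: state=(0.003, 0.020, 0.977)
t=10.500: state=(0.003, 0.016, 0.981)
t=11.000: state=(0.003, 0.013, 0.984)
t=11.340: state=(0.002, 0.011, 0.986)
compare at T: S=0.002, I=0.011, R=0.986

largest component: R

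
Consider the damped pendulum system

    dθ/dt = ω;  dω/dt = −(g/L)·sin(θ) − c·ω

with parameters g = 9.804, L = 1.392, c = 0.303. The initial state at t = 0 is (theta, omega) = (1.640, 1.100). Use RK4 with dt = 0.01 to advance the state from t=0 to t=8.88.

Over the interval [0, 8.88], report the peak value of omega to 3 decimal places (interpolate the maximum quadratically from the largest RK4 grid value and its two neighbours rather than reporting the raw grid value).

max omega = 3.028

t=0.000: state=(1.640, 1.100)
step 1 (dt=0.01): k1=(1.100, -7.360), k2=(1.063, -7.346), k3=(1.063, -7.346), k4=(1.027, -7.332); state += dt/6·(k1+2k2+2k3+k4)
t=0.010: state=(1.651, 1.027)
t=0.020: state=(1.661, 0.953)
t=0.030: state=(1.670, 0.880)
continuing one RK4 step at a time; state shown every 50 steps (Δt=0.5):
t=0.500: state=(1.319, -2.297)
t=1.000: state=(-0.321, -3.438)
t=1.500: state=(-1.342, -0.363)
t=2.000: state=(-0.719, 2.614)
t=2.500: state=(0.680, 2.190)
t=3.000: state=(1.032, -0.829)
t=3.500: state=(0.068, -2.511)
t=4.000: state=(-0.845, -0.704)
t=4.500: state=(-0.544, 1.713)
t=5.000: state=(0.426, 1.600)
t=5.500: state=(0.691, -0.612)
t=6.000: state=(0.002, -1.731)
t=6.500: state=(-0.592, -0.347)
t=7.000: state=(-0.303, 1.303)
t=7.500: state=(0.358, 0.956)
t=8.000: state=(0.435, -0.645)
t=8.500: state=(-0.095, -1.148)
t=8.880: state=(-0.399, -0.337)
largest grid value and its neighbours: omega(2.190)=3.02607, omega(2.200)=3.02792, omega(2.210)=3.02766
parabola through these three points peaks at t≈2.204 with omega≈3.02807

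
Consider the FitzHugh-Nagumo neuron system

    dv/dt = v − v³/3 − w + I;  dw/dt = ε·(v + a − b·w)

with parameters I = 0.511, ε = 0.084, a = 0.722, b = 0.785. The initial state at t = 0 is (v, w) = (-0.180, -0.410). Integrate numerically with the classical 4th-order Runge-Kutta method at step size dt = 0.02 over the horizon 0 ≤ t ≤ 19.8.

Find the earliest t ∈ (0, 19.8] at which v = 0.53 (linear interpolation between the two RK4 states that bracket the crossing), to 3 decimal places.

t = 0.694

t=0.000: state=(-0.180, -0.410)
step 1 (dt=0.02): k1=(0.743, 0.073), k2=(0.749, 0.073), k3=(0.749, 0.073), k4=(0.756, 0.074); state += dt/6·(k1+2k2+2k3+k4)
t=0.020: state=(-0.165, -0.409)
t=0.040: state=(-0.150, -0.407)
t=0.060: state=(-0.134, -0.406)
t=0.680: state=(0.511, -0.344)
next step: t=0.700: state=(0.538, -0.342) — v has crossed 0.53
linear interpolation between t=0.680 (0.51133) and t=0.700 (0.53793) → t≈0.694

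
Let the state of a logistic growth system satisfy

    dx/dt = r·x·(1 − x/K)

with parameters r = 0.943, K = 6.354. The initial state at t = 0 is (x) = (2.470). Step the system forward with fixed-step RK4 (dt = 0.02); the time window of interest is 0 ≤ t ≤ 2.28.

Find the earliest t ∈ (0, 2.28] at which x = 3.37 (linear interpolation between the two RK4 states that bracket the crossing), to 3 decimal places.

t = 0.609

t=0.000: state=(2.470)
step 1 (dt=0.02): k1=(1.424), k2=(1.427), k3=(1.427), k4=(1.430); state += dt/6·(k1+2k2+2k3+k4)
t=0.020: state=(2.499)
t=0.040: state=(2.527)
t=0.060: state=(2.556)
continuing one RK4 step at a time; state shown every 5 steps (Δt=0.1):
t=0.100: state=(2.614)
t=0.200: state=(2.760)
t=0.300: state=(2.908)
t=0.400: state=(3.057)
t=0.500: state=(3.207)
t=0.600: state=(3.357)
next step: t=0.620: state=(3.386) — x has crossed 3.37
linear interpolation between t=0.600 (3.35655) and t=0.620 (3.38640) → t≈0.609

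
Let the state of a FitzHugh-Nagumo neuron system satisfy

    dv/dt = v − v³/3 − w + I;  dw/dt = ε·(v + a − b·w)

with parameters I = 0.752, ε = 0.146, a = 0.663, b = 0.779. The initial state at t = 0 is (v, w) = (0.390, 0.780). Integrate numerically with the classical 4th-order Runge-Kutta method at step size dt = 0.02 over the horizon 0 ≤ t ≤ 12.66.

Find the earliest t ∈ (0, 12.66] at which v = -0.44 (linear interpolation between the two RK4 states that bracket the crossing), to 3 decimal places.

t = 9.548

t=0.000: state=(0.390, 0.780)
step 1 (dt=0.02): k1=(0.342, 0.065), k2=(0.344, 0.065), k3=(0.344, 0.065), k4=(0.347, 0.066); state += dt/6·(k1+2k2+2k3+k4)
t=0.020: state=(0.397, 0.781)
t=0.040: state=(0.404, 0.783)
t=0.060: state=(0.411, 0.784)
continuing one RK4 step at a time; state shown every 25 steps (Δt=0.5):
t=0.500: state=(0.590, 0.818)
t=1.000: state=(0.838, 0.871)
t=1.500: state=(1.092, 0.938)
t=2.000: state=(1.290, 1.019)
t=2.500: state=(1.399, 1.105)
t=3.000: state=(1.433, 1.192)
t=3.500: state=(1.420, 1.275)
t=4.000: state=(1.381, 1.351)
t=4.500: state=(1.327, 1.419)
t=5.000: state=(1.263, 1.480)
t=5.500: state=(1.191, 1.532)
t=6.000: state=(1.110, 1.576)
t=6.500: state=(1.020, 1.612)
t=7.000: state=(0.915, 1.638)
t=7.500: state=(0.790, 1.655)
t=8.000: state=(0.632, 1.662)
t=8.500: state=(0.419, 1.654)
t=9.000: state=(0.104, 1.629)
t=9.500: state=(-0.382, 1.578)
t=9.540: state=(-0.430, 1.572)
next step: t=9.560: state=(-0.454, 1.569) — v has crossed -0.44
linear interpolation between t=9.540 (-0.42985) and t=9.560 (-0.45448) → t≈9.548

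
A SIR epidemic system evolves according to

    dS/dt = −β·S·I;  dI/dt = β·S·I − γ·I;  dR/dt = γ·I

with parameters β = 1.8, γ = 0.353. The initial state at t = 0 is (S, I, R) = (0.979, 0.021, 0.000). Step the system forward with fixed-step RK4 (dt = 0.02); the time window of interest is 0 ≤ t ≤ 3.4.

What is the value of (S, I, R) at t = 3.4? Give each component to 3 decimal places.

t=0.000: state=(0.979, 0.021, 0.000)
step 1 (dt=0.02): k1=(-0.037, 0.030, 0.007), k2=(-0.038, 0.030, 0.008), k3=(-0.038, 0.030, 0.008), k4=(-0.038, 0.030, 0.008); state += dt/6·(k1+2k2+2k3+k4)
t=0.020: state=(0.978, 0.022, 0.000)
t=0.040: state=(0.977, 0.022, 0.000)
t=0.060: state=(0.977, 0.023, 0.000)
continuing one RK4 step at a time; state shown every 10 steps (Δt=0.2):
t=0.200: state=(0.970, 0.028, 0.002)
t=0.400: state=(0.959, 0.037, 0.004)
t=0.600: state=(0.945, 0.048, 0.007)
t=0.800: state=(0.926, 0.063, 0.011)
t=1.000: state=(0.903, 0.081, 0.016)
t=1.200: state=(0.873, 0.104, 0.022)
t=1.400: state=(0.837, 0.132, 0.031)
t=1.600: state=(0.793, 0.165, 0.041)
t=1.800: state=(0.742, 0.203, 0.054)
t=2.000: state=(0.685, 0.245, 0.070)
t=2.200: state=(0.622, 0.289, 0.089)
t=2.400: state=(0.556, 0.333, 0.111)
t=2.600: state=(0.490, 0.374, 0.136)
t=2.800: state=(0.425, 0.411, 0.164)
t=3.000: state=(0.364, 0.442, 0.194)
t=3.200: state=(0.310, 0.465, 0.226)
t=3.400: state=(0.261, 0.480, 0.259)

(S, I, R) = (0.261, 0.480, 0.259)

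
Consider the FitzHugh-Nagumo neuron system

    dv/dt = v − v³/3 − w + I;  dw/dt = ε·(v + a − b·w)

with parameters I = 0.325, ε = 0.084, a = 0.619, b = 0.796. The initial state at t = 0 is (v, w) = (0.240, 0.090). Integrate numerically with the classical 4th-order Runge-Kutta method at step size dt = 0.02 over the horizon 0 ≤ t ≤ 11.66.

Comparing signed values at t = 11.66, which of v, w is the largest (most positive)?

t=0.000: state=(0.240, 0.090)
step 1 (dt=0.02): k1=(0.470, 0.066), k2=(0.474, 0.066), k3=(0.474, 0.066), k4=(0.478, 0.067); state += dt/6·(k1+2k2+2k3+k4)
t=0.020: state=(0.249, 0.091)
t=0.040: state=(0.259, 0.093)
t=0.060: state=(0.269, 0.094)
continuing one RK4 step at a time; state shown every 25 steps (Δt=0.5):
t=0.500: state=(0.525, 0.128)
t=1.000: state=(0.903, 0.179)
t=1.500: state=(1.282, 0.244)
t=2.000: state=(1.532, 0.320)
t=2.500: state=(1.636, 0.401)
t=3.000: state=(1.654, 0.482)
t=3.500: state=(1.635, 0.559)
t=4.000: state=(1.602, 0.633)
t=4.500: state=(1.561, 0.703)
t=5.000: state=(1.517, 0.769)
t=5.500: state=(1.470, 0.831)
t=6.000: state=(1.421, 0.889)
t=6.500: state=(1.370, 0.943)
t=7.000: state=(1.316, 0.993)
t=7.500: state=(1.258, 1.039)
t=8.000: state=(1.195, 1.081)
t=8.500: state=(1.127, 1.119)
t=9.000: state=(1.050, 1.153)
t=9.500: state=(0.961, 1.182)
t=10.000: state=(0.855, 1.207)
t=10.500: state=(0.722, 1.225)
t=11.000: state=(0.543, 1.237)
t=11.500: state=(0.284, 1.239)
t=11.660: state=(0.174, 1.237)
compare at T: v=0.174, w=1.237

largest component: w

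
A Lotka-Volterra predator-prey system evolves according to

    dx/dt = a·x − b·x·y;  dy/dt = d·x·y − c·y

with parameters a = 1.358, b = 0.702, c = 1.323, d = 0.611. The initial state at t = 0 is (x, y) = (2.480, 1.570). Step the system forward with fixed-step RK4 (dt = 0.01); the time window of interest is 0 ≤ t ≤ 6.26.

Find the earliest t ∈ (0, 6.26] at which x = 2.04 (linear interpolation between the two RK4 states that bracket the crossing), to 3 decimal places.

t = 1.930

t=0.000: state=(2.480, 1.570)
step 1 (dt=0.01): k1=(0.635, 0.302), k2=(0.633, 0.305), k3=(0.633, 0.305), k4=(0.631, 0.309); state += dt/6·(k1+2k2+2k3+k4)
t=0.010: state=(2.486, 1.573)
t=0.020: state=(2.493, 1.576)
t=0.030: state=(2.499, 1.579)
continuing one RK4 step at a time; state shown every 25 steps (Δt=0.25):
t=0.250: state=(2.623, 1.666)
t=0.500: state=(2.719, 1.801)
t=0.750: state=(2.744, 1.966)
t=1.000: state=(2.687, 2.141)
t=1.250: state=(2.555, 2.297)
t=1.500: state=(2.373, 2.405)
t=1.750: state=(2.175, 2.445)
t=1.930: state=(2.040, 2.429)
next step: t=1.940: state=(2.033, 2.428) — x has crossed 2.04
linear interpolation between t=1.930 (2.04010) and t=1.940 (2.03304) → t≈1.930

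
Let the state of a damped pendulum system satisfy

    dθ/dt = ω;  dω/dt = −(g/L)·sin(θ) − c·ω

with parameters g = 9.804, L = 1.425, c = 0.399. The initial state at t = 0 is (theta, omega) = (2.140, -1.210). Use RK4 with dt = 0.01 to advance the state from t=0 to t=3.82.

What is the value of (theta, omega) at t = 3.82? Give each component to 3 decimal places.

(theta, omega) = (-0.764, -1.048)

t=0.000: state=(2.140, -1.210)
step 1 (dt=0.01): k1=(-1.210, -5.312), k2=(-1.237, -5.324), k3=(-1.237, -5.325), k4=(-1.263, -5.337); state += dt/6·(k1+2k2+2k3+k4)
t=0.010: state=(2.128, -1.263)
t=0.020: state=(2.115, -1.317)
t=0.030: state=(2.101, -1.370)
continuing one RK4 step at a time; state shown every 20 steps (Δt=0.2):
t=0.200: state=(1.788, -2.324)
t=0.400: state=(1.209, -3.448)
t=0.600: state=(0.438, -4.135)
t=0.800: state=(-0.378, -3.843)
t=1.000: state=(-1.040, -2.679)
t=1.200: state=(-1.431, -1.222)
t=1.400: state=(-1.532, 0.191)
t=1.600: state=(-1.362, 1.490)
t=1.800: state=(-0.949, 2.586)
t=2.000: state=(-0.360, 3.187)
t=2.200: state=(0.272, 2.991)
t=2.400: state=(0.788, 2.080)
t=2.600: state=(1.082, 0.843)
t=2.800: state=(1.124, -0.415)
t=3.000: state=(0.926, -1.523)
t=3.200: state=(0.537, -2.294)
t=3.400: state=(0.047, -2.495)
t=3.600: state=(-0.417, -2.048)
t=3.800: state=(-0.742, -1.151)
t=3.820: state=(-0.764, -1.048)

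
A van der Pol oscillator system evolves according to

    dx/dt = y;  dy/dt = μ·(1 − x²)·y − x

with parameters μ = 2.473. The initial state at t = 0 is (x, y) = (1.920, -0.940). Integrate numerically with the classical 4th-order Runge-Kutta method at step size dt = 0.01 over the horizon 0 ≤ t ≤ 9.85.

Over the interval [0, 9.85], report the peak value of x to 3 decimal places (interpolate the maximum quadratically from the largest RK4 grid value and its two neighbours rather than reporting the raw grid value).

t=0.000: state=(1.920, -0.940)
step 1 (dt=0.01): k1=(-0.940, 4.325), k2=(-0.918, 4.145), k3=(-0.919, 4.152), k4=(-0.898, 3.980); state += dt/6·(k1+2k2+2k3+k4)
t=0.010: state=(1.911, -0.899)
t=0.020: state=(1.902, -0.860)
t=0.030: state=(1.894, -0.825)
continuing one RK4 step at a time; state shown every 50 steps (Δt=0.5):
t=0.500: state=(1.658, -0.395)
t=1.000: state=(1.452, -0.450)
t=1.500: state=(1.189, -0.627)
t=2.000: state=(0.772, -1.152)
t=2.500: state=(-0.244, -3.452)
t=3.000: state=(-1.930, -1.103)
t=3.500: state=(-1.979, 0.236)
t=4.000: state=(-1.842, 0.297)
t=4.500: state=(-1.682, 0.346)
t=5.000: state=(-1.492, 0.424)
t=5.500: state=(-1.246, 0.578)
t=6.000: state=(-0.874, 0.991)
t=6.500: state=(-0.053, 2.739)
t=7.000: state=(1.774, 2.223)
t=7.500: state=(2.000, -0.200)
t=8.000: state=(1.870, -0.289)
t=8.500: state=(1.715, -0.335)
t=9.000: state=(1.532, -0.405)
t=9.500: state=(1.300, -0.538)
t=9.850: state=(1.082, -0.729)
largest grid value and its neighbours: x(7.310)=2.02221, x(7.320)=2.02226, x(7.330)=2.02211
parabola through these three points peaks at t≈7.317 with x≈2.02226

max x = 2.022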